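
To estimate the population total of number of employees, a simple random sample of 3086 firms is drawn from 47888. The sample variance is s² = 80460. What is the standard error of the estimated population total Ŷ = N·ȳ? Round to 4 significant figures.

236500

Var(Ŷ) = N²·Var(ȳ) = N²·(1 − n/N)·s²/n.
f = 3086/47888 = 0.06444203; Var(ȳ) = 0.93555797·80460/3086 = 24.392415.
Var(Ŷ) = 47888² · 24.392415 = 5.5938163 × 10^10.
SE(Ŷ) = √(5.5938163 × 10^10) = 236500.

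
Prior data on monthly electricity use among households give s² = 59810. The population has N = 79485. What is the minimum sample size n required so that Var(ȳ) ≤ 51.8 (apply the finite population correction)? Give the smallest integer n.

1139

Without fpc, n₀ = s²/D = 59810/51.8 = 1154.6332.
With fpc, (1 − n/N)·s²/n ≤ D requires n ≥ n₀/(1 + n₀/N) = 1154.6332/(1 + 1154.6332/79485) = 1138.1007.
Rounding up, n = 1139.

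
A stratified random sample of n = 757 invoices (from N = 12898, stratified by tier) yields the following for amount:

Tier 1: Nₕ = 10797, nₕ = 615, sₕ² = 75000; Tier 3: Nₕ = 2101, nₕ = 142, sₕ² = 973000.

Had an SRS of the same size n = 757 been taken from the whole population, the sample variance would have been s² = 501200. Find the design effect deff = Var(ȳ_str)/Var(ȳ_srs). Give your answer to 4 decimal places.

Var(ȳ_str) = Σ Wₕ²(1−fₕ)sₕ²/nₕ with Wₕ = Nₕ/12898:
  Tier 1: (10797/12898)²·(1−615/10797)·75000/615 = 80.58934
  Tier 3: (2101/12898)²·(1−142/2101)·973000/142 = 169.52753
  → Var(ȳ_str) = 250.11687.
Var(ȳ_srs) = (1 − 757/12898)·501200/757 = 623.22845.
deff = 250.11687 / 623.22845 = 0.4013.

0.4013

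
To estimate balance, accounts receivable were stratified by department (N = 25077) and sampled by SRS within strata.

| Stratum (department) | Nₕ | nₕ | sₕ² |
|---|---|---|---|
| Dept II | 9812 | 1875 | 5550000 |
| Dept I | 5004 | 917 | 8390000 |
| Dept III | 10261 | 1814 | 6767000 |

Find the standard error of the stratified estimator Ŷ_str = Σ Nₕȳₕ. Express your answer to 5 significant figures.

860800

Var(Ŷ_str) = Σₕ Nₕ²(1 − fₕ)sₕ²/nₕ.
Dept II: 9812²·(1 − 1875/9812)·5550000/1875 = 2.3051842 × 10^11.
Dept I: 5004²·(1 − 917/5004)·8390000/917 = 1.8711757 × 10^11.
Dept III: 10261²·(1 − 1814/10261)·6767000/1814 = 3.2333378 × 10^11.
Sum = 7.4096977 × 10^11.
SE = √(7.4096977 × 10^11) = 860800.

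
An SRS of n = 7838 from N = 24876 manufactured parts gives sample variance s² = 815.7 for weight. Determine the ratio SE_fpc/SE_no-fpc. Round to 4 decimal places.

0.8276

f = n/N = 7838/24876 = 0.31508281.
SE_no-fpc = √(s²/n) = 0.32259869; SE_fpc = √((1−f)s²/n) = 0.26698179.
Ratio = √(1−f) = 0.82759724.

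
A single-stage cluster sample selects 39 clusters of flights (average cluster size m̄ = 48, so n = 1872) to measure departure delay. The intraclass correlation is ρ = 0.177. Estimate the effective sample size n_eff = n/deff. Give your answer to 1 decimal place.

200.9

deff = 1 + (48 − 1)·0.177 = 1 + 8.319 = 9.319.
n_eff = 1872 / 9.319 = 200.9.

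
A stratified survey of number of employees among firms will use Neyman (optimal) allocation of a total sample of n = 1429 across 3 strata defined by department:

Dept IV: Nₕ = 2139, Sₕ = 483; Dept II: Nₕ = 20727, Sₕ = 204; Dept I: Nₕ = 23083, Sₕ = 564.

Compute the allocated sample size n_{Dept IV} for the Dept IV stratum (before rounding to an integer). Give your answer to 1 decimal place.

Neyman allocation: nₕ = n·NₕSₕ / Σⱼ NⱼSⱼ.
Σ NⱼSⱼ = 2139·483 + 20727·204 + 23083·564 = 1.8280257 × 10^7.
n_{Dept IV} = 1429·2139·483 / (1.8280257 × 10^7) = 80.8.

80.8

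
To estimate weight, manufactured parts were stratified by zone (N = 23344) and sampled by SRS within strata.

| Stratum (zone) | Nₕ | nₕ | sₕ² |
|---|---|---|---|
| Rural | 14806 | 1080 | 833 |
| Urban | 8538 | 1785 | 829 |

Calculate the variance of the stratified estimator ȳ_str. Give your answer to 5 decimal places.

0.33678

Var(ȳ_str) = Σₕ Wₕ²(1 − fₕ)sₕ²/nₕ with Wₕ = Nₕ/N, N = 23344.
Rural: Wₕ = 0.63425291; term = 0.63425291²·(1 − 0.07294340)·833/1080 = 0.28764209.
Urban: Wₕ = 0.36574709; term = 0.36574709²·(1 − 0.20906535)·829/1785 = 0.049138134.
Sum = 0.33678022.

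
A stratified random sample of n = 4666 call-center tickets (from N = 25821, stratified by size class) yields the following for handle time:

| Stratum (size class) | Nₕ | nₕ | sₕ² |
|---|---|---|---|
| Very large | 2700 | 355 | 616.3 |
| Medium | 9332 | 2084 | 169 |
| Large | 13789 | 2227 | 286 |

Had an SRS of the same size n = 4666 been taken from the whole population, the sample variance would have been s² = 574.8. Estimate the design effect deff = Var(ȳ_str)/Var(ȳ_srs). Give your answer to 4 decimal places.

Var(ȳ_str) = Σ Wₕ²(1−fₕ)sₕ²/nₕ with Wₕ = Nₕ/25821:
  Very large: (2700/25821)²·(1−355/2700)·616.3/355 = 0.016486342
  Medium: (9332/25821)²·(1−2084/9332)·169/2084 = 0.0082268919
  Large: (13789/25821)²·(1−2227/13789)·286/2227 = 0.030708983
  → Var(ȳ_str) = 0.055422217.
Var(ȳ_srs) = (1 − 4666/25821)·574.8/4666 = 0.10092808.
deff = 0.055422217 / 0.10092808 = 0.5491.

0.5491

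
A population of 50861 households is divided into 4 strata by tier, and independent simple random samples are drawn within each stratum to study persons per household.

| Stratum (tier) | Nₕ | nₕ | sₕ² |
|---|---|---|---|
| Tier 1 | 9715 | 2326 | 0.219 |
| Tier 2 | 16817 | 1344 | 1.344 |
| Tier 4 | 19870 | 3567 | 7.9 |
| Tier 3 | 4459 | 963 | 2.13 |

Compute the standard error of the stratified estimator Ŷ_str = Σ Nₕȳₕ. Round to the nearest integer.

Var(Ŷ_str) = Σₕ Nₕ²(1 − fₕ)sₕ²/nₕ.
Tier 1: 9715²·(1 − 2326/9715)·0.219/2326 = 6758.6954.
Tier 2: 16817²·(1 − 1344/16817)·1.344/1344 = 260209.44.
Tier 4: 19870²·(1 − 3567/19870)·7.9/3567 = 717446.26.
Tier 3: 4459²·(1 − 963/4459)·2.13/963 = 34479.6.
Sum = 1.018894 × 10^6.
SE = √(1.018894 × 10^6) = 1009.

1009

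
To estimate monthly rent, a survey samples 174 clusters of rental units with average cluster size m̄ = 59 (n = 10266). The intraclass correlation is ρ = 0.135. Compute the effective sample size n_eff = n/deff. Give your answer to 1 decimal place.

deff = 1 + (59 − 1)·0.135 = 1 + 7.83 = 8.83.
n_eff = 10266 / 8.83 = 1162.6.

1162.6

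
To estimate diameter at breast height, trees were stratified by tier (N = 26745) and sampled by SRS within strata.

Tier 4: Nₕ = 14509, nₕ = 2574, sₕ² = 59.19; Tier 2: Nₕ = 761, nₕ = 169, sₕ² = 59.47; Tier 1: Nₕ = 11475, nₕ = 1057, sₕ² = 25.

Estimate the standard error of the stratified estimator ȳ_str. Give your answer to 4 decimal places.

0.0987

Var(ȳ_str) = Σₕ Wₕ²(1 − fₕ)sₕ²/nₕ with Wₕ = Nₕ/N, N = 26745.
Tier 4: Wₕ = 0.54249392; term = 0.54249392²·(1 − 0.17740713)·59.19/2574 = 0.0055669138.
Tier 2: Wₕ = 0.02845392; term = 0.02845392²·(1 − 0.22207622)·59.47/169 = 2.2163196 × 10^-4.
Tier 1: Wₕ = 0.42905216; term = 0.42905216²·(1 − 0.09211329)·25/1057 = 0.0039529094.
Sum = 0.0097414552.
SE = √(0.0097414552) = 0.0987.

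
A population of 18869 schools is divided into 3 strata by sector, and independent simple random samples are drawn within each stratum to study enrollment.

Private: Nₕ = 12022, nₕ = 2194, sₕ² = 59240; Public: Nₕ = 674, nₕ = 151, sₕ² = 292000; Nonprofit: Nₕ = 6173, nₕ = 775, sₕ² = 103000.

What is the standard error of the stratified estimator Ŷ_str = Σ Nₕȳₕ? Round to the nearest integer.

91107

Var(Ŷ_str) = Σₕ Nₕ²(1 − fₕ)sₕ²/nₕ.
Private: 12022²·(1 − 2194/12022)·59240/2194 = 3.1902175 × 10^9.
Public: 674²·(1 − 151/674)·292000/151 = 6.816595 × 10^8.
Nonprofit: 6173²·(1 − 775/6173)·103000/775 = 4.4285819 × 10^9.
Sum = 8.3004589 × 10^9.
SE = √(8.3004589 × 10^9) = 91107.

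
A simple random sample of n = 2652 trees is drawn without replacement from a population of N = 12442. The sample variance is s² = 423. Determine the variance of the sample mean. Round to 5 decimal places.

Under SRS without replacement, Var(ȳ) = (1 − f)·s²/n with f = n/N = 2652/12442 = 0.21314901.
Var(ȳ) = (1 − 0.21314901)·423/2652 = 0.78685099·0.15950226 = 0.12550451.

0.12550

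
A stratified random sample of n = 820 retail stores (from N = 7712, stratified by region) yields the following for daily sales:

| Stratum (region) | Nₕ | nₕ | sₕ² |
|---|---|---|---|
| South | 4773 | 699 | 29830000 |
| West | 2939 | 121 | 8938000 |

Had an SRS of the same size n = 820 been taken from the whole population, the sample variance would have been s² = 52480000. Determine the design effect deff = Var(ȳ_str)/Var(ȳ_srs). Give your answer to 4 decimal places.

Var(ȳ_str) = Σ Wₕ²(1−fₕ)sₕ²/nₕ with Wₕ = Nₕ/7712:
  South: (4773/7712)²·(1−699/4773)·29830000/699 = 13952.579
  West: (2939/7712)²·(1−121/2939)·8938000/121 = 10286.355
  → Var(ȳ_str) = 24238.934.
Var(ȳ_srs) = (1 − 820/7712)·52480000/820 = 57195.021.
deff = 24238.934 / 57195.021 = 0.4238.

0.4238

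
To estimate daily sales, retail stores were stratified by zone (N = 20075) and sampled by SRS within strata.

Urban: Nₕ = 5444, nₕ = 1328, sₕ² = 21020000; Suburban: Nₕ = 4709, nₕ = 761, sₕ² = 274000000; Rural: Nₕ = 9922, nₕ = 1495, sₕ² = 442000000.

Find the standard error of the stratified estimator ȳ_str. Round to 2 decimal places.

Var(ȳ_str) = Σₕ Wₕ²(1 − fₕ)sₕ²/nₕ with Wₕ = Nₕ/N, N = 20075.
Urban: Wₕ = 0.27118306; term = 0.27118306²·(1 − 0.24393828)·21020000/1328 = 880.06958.
Suburban: Wₕ = 0.23457036; term = 0.23457036²·(1 − 0.16160544)·274000000/761 = 16609.656.
Rural: Wₕ = 0.49424658; term = 0.49424658²·(1 − 0.15067527)·442000000/1495 = 61339.776.
Sum = 78829.502.
SE = √(78829.502) = 280.77.

280.77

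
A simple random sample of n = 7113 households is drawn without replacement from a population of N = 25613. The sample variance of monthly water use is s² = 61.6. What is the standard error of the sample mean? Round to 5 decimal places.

0.07909

Under SRS without replacement, Var(ȳ) = (1 − f)·s²/n with f = n/N = 7113/25613 = 0.27771054.
Var(ȳ) = (1 − 0.27771054)·61.6/7113 = 0.72228946·0.0086601996 = 0.0062551709.
SE(ȳ) = √(0.0062551709) = 0.07909.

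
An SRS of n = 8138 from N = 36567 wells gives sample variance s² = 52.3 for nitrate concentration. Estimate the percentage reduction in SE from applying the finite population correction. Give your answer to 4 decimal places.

f = n/N = 8138/36567 = 0.22255039.
SE_no-fpc = √(s²/n) = 0.08016633; SE_fpc = √((1−f)s²/n) = 0.070685141.
Ratio = √(1−f) = 0.88173103. Reduction = 100·(1 − 0.88173103) = 11.8269%.

11.8269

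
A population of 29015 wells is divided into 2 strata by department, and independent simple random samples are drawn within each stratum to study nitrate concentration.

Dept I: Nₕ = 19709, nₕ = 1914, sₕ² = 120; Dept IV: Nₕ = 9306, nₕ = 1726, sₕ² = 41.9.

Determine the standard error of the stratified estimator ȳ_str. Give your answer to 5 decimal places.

0.16779

Var(ȳ_str) = Σₕ Wₕ²(1 − fₕ)sₕ²/nₕ with Wₕ = Nₕ/N, N = 29015.
Dept I: Wₕ = 0.67926934; term = 0.67926934²·(1 − 0.09711299)·120/1914 = 0.026119012.
Dept IV: Wₕ = 0.32073066; term = 0.32073066²·(1 − 0.18547174)·41.9/1726 = 0.002034044.
Sum = 0.028153056.
SE = √(0.028153056) = 0.16779.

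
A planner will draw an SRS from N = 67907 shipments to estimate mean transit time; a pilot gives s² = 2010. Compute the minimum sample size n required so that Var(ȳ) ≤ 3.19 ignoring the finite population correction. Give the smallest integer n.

Without fpc, n₀ = s²/D = 2010/3.19 = 630.0940.
Rounding up, n = 631.

631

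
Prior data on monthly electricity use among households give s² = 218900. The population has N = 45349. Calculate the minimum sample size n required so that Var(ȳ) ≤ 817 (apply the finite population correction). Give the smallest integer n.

Without fpc, n₀ = s²/D = 218900/817 = 267.9315.
With fpc, (1 − n/N)·s²/n ≤ D requires n ≥ n₀/(1 + n₀/N) = 267.9315/(1 + 267.9315/45349) = 266.3578.
Rounding up, n = 267.

267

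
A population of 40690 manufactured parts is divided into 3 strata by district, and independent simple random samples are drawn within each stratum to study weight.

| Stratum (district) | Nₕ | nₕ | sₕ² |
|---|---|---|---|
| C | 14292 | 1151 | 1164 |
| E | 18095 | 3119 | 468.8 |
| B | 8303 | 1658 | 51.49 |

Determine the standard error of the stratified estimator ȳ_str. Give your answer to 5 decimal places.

Var(ȳ_str) = Σₕ Wₕ²(1 − fₕ)sₕ²/nₕ with Wₕ = Nₕ/N, N = 40690.
C: Wₕ = 0.35124109; term = 0.35124109²·(1 − 0.08053456)·1164/1151 = 0.11471592.
E: Wₕ = 0.44470386; term = 0.44470386²·(1 − 0.17236806)·468.8/3119 = 0.024600915.
B: Wₕ = 0.20405505; term = 0.20405505²·(1 − 0.19968686)·51.49/1658 = 0.0010348872.
Sum = 0.14035172.
SE = √(0.14035172) = 0.37464.

0.37464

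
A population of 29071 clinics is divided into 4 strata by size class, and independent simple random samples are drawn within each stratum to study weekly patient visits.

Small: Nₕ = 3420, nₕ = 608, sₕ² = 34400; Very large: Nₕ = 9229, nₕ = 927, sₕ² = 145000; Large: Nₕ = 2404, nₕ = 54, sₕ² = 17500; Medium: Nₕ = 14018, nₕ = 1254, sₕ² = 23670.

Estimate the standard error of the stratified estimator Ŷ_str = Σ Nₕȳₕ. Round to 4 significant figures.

133200

Var(Ŷ_str) = Σₕ Nₕ²(1 − fₕ)sₕ²/nₕ.
Small: 3420²·(1 − 608/3420)·34400/608 = 5.44122 × 10^8.
Very large: 9229²·(1 − 927/9229)·145000/927 = 1.1984658 × 10^10.
Large: 2404²·(1 − 54/2404)·17500/54 = 1.8308241 × 10^9.
Medium: 14018²·(1 − 1254/14018)·23670/1254 = 3.3773306 × 10^9.
Sum = 1.7736935 × 10^10.
SE = √(1.7736935 × 10^10) = 133200.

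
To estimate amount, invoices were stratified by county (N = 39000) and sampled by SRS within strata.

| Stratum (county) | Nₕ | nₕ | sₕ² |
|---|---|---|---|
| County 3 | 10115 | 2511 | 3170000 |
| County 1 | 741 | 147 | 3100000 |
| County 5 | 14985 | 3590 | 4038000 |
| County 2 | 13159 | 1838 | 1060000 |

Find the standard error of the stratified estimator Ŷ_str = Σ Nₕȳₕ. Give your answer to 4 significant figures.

Var(Ŷ_str) = Σₕ Nₕ²(1 − fₕ)sₕ²/nₕ.
County 3: 10115²·(1 − 2511/10115)·3170000/2511 = 9.7100294 × 10^10.
County 1: 741²·(1 − 147/741)·3100000/147 = 9.2821592 × 10^9.
County 5: 14985²·(1 − 3590/14985)·4038000/3590 = 1.9206266 × 10^11.
County 2: 13159²·(1 − 1838/13159)·1060000/1838 = 8.591481 × 10^10.
Sum = 3.8435992 × 10^11.
SE = √(3.8435992 × 10^11) = 620000.

620000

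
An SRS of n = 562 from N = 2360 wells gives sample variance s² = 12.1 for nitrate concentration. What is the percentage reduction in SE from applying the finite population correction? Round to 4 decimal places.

12.7152

f = n/N = 562/2360 = 0.23813559.
SE_no-fpc = √(s²/n) = 0.1467319; SE_fpc = √((1−f)s²/n) = 0.12807471.
Ratio = √(1−f) = 0.87284844. Reduction = 100·(1 − 0.87284844) = 12.7152%.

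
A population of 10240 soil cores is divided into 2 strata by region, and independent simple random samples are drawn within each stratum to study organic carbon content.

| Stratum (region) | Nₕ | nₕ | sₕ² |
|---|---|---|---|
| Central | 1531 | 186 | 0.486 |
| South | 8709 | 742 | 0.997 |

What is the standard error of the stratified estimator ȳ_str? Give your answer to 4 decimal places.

0.0307

Var(ȳ_str) = Σₕ Wₕ²(1 − fₕ)sₕ²/nₕ with Wₕ = Nₕ/N, N = 10240.
Central: Wₕ = 0.14951172; term = 0.14951172²·(1 − 0.12148922)·0.486/186 = 5.131223 × 10^-5.
South: Wₕ = 0.85048828; term = 0.85048828²·(1 − 0.08519922)·0.997/742 = 8.8910786 × 10^-4.
Sum = 9.4042009 × 10^-4.
SE = √(9.4042009 × 10^-4) = 0.0307.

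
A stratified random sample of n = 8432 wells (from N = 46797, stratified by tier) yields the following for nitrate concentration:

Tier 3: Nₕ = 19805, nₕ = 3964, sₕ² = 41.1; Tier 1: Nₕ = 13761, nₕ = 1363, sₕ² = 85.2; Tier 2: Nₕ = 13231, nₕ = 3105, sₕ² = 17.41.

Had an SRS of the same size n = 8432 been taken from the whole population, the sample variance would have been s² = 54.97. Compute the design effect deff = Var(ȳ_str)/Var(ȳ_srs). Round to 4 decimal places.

Var(ȳ_str) = Σ Wₕ²(1−fₕ)sₕ²/nₕ with Wₕ = Nₕ/46797:
  Tier 3: (19805/46797)²·(1−3964/19805)·41.1/3964 = 0.0014853527
  Tier 1: (13761/46797)²·(1−1363/13761)·85.2/1363 = 0.00486978
  Tier 2: (13231/46797)²·(1−3105/13231)·17.41/3105 = 3.4302971 × 10^-4
  → Var(ȳ_str) = 0.0066981624.
Var(ȳ_srs) = (1 − 8432/46797)·54.97/8432 = 0.0053445646.
deff = 0.0066981624 / 0.0053445646 = 1.2533.

1.2533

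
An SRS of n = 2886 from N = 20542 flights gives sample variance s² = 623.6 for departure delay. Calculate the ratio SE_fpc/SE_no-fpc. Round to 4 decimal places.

f = n/N = 2886/20542 = 0.14049265.
SE_no-fpc = √(s²/n) = 0.4648415; SE_fpc = √((1−f)s²/n) = 0.43095278.
Ratio = √(1−f) = 0.92709619.

0.9271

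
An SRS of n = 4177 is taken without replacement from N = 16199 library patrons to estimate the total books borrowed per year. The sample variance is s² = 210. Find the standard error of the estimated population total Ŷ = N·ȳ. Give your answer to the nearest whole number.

Var(Ŷ) = N²·Var(ȳ) = N²·(1 − n/N)·s²/n.
f = 4177/16199 = 0.25785542; Var(ȳ) = 0.74214458·210/4177 = 0.037311554.
Var(Ŷ) = 16199² · 0.037311554 = 9.7908354 × 10^6.
SE(Ŷ) = √(9.7908354 × 10^6) = 3129.

3129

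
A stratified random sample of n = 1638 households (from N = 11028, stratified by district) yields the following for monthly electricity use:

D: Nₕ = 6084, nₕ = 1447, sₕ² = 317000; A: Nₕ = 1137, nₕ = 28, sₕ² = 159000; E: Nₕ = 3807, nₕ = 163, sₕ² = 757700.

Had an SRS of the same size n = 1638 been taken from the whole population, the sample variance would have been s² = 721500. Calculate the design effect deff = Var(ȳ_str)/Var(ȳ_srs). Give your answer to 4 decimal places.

1.7063

Var(ȳ_str) = Σ Wₕ²(1−fₕ)sₕ²/nₕ with Wₕ = Nₕ/11028:
  D: (6084/11028)²·(1−1447/6084)·317000/1447 = 50.818696
  A: (1137/11028)²·(1−28/1137)·159000/28 = 58.875904
  E: (3807/11028)²·(1−163/3807)·757700/163 = 530.24601
  → Var(ȳ_str) = 639.94061.
Var(ȳ_srs) = (1 − 1638/11028)·721500/1638 = 375.05182.
deff = 639.94061 / 375.05182 = 1.7063.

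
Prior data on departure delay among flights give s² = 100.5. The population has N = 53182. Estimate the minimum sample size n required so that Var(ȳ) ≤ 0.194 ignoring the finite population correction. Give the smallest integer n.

Without fpc, n₀ = s²/D = 100.5/0.194 = 518.0412.
Rounding up, n = 519.

519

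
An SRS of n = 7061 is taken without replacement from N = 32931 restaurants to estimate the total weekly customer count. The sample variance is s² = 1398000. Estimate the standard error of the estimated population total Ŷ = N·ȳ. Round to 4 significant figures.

Var(Ŷ) = N²·Var(ȳ) = N²·(1 − n/N)·s²/n.
f = 7061/32931 = 0.21441803; Var(ȳ) = 0.78558197·1398000/7061 = 155.53655.
Var(Ŷ) = 32931² · 155.53655 = 1.6867173 × 10^11.
SE(Ŷ) = √(1.6867173 × 10^11) = 410700.

410700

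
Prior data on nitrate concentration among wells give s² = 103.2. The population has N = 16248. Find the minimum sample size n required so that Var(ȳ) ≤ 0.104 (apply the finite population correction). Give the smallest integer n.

Without fpc, n₀ = s²/D = 103.2/0.104 = 992.3077.
With fpc, (1 − n/N)·s²/n ≤ D requires n ≥ n₀/(1 + n₀/N) = 992.3077/(1 + 992.3077/16248) = 935.1930.
Rounding up, n = 936.

936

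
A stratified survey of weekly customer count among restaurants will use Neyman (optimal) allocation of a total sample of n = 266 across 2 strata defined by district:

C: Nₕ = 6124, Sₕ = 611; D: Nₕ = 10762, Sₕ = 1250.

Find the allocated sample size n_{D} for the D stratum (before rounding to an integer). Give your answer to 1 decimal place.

208.1

Neyman allocation: nₕ = n·NₕSₕ / Σⱼ NⱼSⱼ.
Σ NⱼSⱼ = 6124·611 + 10762·1250 = 1.7194264 × 10^7.
n_{D} = 266·10762·1250 / (1.7194264 × 10^7) = 208.1.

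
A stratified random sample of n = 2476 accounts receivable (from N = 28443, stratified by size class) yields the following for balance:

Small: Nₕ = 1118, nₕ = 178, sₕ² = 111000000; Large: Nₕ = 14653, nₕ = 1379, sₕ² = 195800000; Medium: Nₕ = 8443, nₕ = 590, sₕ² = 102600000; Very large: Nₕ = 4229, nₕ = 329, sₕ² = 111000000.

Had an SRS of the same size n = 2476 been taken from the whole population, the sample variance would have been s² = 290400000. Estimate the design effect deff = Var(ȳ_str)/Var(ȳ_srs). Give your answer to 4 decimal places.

Var(ȳ_str) = Σ Wₕ²(1−fₕ)sₕ²/nₕ with Wₕ = Nₕ/28443:
  Small: (1118/28443)²·(1−178/1118)·111000000/178 = 810.06866
  Large: (14653/28443)²·(1−1379/14653)·195800000/1379 = 34137.049
  Medium: (8443/28443)²·(1−590/8443)·102600000/590 = 14252.037
  Very large: (4229/28443)²·(1−329/4229)·111000000/329 = 6878.2597
  → Var(ȳ_str) = 56077.414.
Var(ȳ_srs) = (1 − 2476/28443)·290400000/2476 = 107076.05.
deff = 56077.414 / 107076.05 = 0.5237.

0.5237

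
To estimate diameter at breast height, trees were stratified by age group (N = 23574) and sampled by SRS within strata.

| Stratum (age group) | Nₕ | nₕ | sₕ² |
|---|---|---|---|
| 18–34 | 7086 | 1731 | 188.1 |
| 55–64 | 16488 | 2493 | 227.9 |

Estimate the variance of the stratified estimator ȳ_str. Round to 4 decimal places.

0.0454

Var(ȳ_str) = Σₕ Wₕ²(1 − fₕ)sₕ²/nₕ with Wₕ = Nₕ/N, N = 23574.
18–34: Wₕ = 0.30058539; term = 0.30058539²·(1 − 0.24428450)·188.1/1731 = 0.0074196905.
55–64: Wₕ = 0.69941461; term = 0.69941461²·(1 − 0.15120087)·227.9/2493 = 0.037957392.
Sum = 0.045377083.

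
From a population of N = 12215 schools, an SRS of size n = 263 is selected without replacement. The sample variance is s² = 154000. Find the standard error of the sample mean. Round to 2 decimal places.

Under SRS without replacement, Var(ȳ) = (1 − f)·s²/n with f = n/N = 263/12215 = 0.02153090.
Var(ȳ) = (1 − 0.02153090)·154000/263 = 0.97846910·585.55133 = 572.94388.
SE(ȳ) = √(572.94388) = 23.94.

23.94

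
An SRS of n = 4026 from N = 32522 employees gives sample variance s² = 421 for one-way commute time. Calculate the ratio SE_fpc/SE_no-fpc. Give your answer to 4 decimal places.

f = n/N = 4026/32522 = 0.12379312.
SE_no-fpc = √(s²/n) = 0.3233733; SE_fpc = √((1−f)s²/n) = 0.30269656.
Ratio = √(1−f) = 0.93605923.

0.9361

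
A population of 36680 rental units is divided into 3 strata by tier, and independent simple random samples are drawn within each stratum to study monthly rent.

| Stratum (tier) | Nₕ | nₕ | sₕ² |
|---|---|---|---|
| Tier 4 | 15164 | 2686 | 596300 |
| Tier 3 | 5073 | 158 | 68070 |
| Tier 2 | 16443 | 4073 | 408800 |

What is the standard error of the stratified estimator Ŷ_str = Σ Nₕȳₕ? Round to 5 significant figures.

Var(Ŷ_str) = Σₕ Nₕ²(1 − fₕ)sₕ²/nₕ.
Tier 4: 15164²·(1 − 2686/15164)·596300/2686 = 4.2006603 × 10^10.
Tier 3: 5073²·(1 − 158/5073)·68070/158 = 1.0742047 × 10^10.
Tier 2: 16443²·(1 − 4073/16443)·408800/4073 = 2.0414899 × 10^10.
Sum = 7.3163549 × 10^10.
SE = √(7.3163549 × 10^10) = 270490.

270490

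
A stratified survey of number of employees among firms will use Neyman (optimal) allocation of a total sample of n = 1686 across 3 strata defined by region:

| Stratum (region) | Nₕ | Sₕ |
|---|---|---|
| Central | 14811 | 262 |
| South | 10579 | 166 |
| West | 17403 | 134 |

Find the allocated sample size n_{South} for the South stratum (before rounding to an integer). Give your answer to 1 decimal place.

Neyman allocation: nₕ = n·NₕSₕ / Σⱼ NⱼSⱼ.
Σ NⱼSⱼ = 14811·262 + 10579·166 + 17403·134 = 7.968598 × 10^6.
n_{South} = 1686·10579·166 / (7.968598 × 10^6) = 371.6.

371.6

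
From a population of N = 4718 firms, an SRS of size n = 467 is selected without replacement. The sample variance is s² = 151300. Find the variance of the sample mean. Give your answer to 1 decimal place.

291.9

Under SRS without replacement, Var(ȳ) = (1 − f)·s²/n with f = n/N = 467/4718 = 0.09898262.
Var(ȳ) = (1 − 0.09898262)·151300/467 = 0.90101738·323.98287 = 291.9142.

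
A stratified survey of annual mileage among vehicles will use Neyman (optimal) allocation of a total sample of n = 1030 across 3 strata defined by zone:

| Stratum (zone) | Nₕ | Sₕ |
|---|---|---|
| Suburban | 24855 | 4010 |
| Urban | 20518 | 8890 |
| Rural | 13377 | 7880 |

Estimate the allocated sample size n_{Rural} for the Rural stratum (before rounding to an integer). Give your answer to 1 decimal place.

Neyman allocation: nₕ = n·NₕSₕ / Σⱼ NⱼSⱼ.
Σ NⱼSⱼ = 24855·4010 + 20518·8890 + 13377·7880 = 3.8748433 × 10^8.
n_{Rural} = 1030·13377·7880 / (3.8748433 × 10^8) = 280.2.

280.2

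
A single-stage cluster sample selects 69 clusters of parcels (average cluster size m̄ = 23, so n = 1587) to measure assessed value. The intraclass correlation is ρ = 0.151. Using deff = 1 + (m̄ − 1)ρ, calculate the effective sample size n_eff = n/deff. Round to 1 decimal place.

367.2

deff = 1 + (23 − 1)·0.151 = 1 + 3.322 = 4.322.
n_eff = 1587 / 4.322 = 367.2.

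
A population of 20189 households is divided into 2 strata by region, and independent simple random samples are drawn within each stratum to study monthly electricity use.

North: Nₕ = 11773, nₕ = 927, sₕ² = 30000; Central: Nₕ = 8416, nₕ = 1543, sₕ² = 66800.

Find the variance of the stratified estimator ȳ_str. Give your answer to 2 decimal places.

Var(ȳ_str) = Σₕ Wₕ²(1 − fₕ)sₕ²/nₕ with Wₕ = Nₕ/N, N = 20189.
North: Wₕ = 0.58313933; term = 0.58313933²·(1 − 0.07873949)·30000/927 = 10.138382.
Central: Wₕ = 0.41686067; term = 0.41686067²·(1 − 0.18334125)·66800/1543 = 6.1437423.
Sum = 16.282124.

16.28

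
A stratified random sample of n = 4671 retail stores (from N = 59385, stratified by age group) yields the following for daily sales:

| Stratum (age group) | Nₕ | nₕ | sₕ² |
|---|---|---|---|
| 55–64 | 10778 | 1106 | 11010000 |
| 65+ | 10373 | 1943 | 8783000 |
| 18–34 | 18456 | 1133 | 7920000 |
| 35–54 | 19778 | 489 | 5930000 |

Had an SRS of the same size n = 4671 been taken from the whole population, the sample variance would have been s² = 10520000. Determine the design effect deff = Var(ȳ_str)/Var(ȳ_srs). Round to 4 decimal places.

1.1334

Var(ȳ_str) = Σ Wₕ²(1−fₕ)sₕ²/nₕ with Wₕ = Nₕ/59385:
  55–64: (10778/59385)²·(1−1106/10778)·11010000/1106 = 294.26129
  65+: (10373/59385)²·(1−1943/10373)·8783000/1943 = 112.08526
  18–34: (18456/59385)²·(1−1133/18456)·7920000/1133 = 633.72733
  35–54: (19778/59385)²·(1−489/19778)·5930000/489 = 1311.8507
  → Var(ȳ_str) = 2351.9246.
Var(ȳ_srs) = (1 − 4671/59385)·10520000/4671 = 2075.0453.
deff = 2351.9246 / 2075.0453 = 1.1334.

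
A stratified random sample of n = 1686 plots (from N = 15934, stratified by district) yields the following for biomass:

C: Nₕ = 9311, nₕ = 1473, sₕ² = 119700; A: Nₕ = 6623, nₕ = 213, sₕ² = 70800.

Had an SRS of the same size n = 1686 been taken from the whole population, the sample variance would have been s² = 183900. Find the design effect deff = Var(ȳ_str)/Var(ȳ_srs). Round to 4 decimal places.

0.8093

Var(ȳ_str) = Σ Wₕ²(1−fₕ)sₕ²/nₕ with Wₕ = Nₕ/15934:
  C: (9311/15934)²·(1−1473/9311)·119700/1473 = 23.358415
  A: (6623/15934)²·(1−213/6623)·70800/213 = 55.579779
  → Var(ȳ_str) = 78.938194.
Var(ȳ_srs) = (1 − 1686/15934)·183900/1686 = 97.533375.
deff = 78.938194 / 97.533375 = 0.8093.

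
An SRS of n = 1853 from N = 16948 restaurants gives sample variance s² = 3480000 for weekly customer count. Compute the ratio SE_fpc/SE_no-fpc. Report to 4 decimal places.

0.9438

f = n/N = 1853/16948 = 0.10933443.
SE_no-fpc = √(s²/n) = 43.336308; SE_fpc = √((1−f)s²/n) = 40.898675.
Ratio = √(1−f) = 0.94375080.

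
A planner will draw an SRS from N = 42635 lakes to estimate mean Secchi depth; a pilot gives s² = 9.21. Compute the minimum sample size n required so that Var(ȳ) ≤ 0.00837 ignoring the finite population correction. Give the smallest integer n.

1101

Without fpc, n₀ = s²/D = 9.21/0.00837 = 1100.3584.
Rounding up, n = 1101.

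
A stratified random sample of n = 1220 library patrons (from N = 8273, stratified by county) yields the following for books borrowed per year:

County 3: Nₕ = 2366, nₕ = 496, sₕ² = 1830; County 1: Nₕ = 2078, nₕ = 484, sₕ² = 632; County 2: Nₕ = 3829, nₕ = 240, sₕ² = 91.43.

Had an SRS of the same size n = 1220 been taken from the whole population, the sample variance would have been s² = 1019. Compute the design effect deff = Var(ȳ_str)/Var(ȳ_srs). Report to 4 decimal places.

Var(ȳ_str) = Σ Wₕ²(1−fₕ)sₕ²/nₕ with Wₕ = Nₕ/8273:
  County 3: (2366/8273)²·(1−496/2366)·1830/496 = 0.23850622
  County 1: (2078/8273)²·(1−484/2078)·632/484 = 0.063194536
  County 2: (3829/8273)²·(1−240/3829)·91.43/240 = 0.076490985
  → Var(ȳ_str) = 0.37819174.
Var(ȳ_srs) = (1 − 1220/8273)·1019/1220 = 0.71207414.
deff = 0.37819174 / 0.71207414 = 0.5311.

0.5311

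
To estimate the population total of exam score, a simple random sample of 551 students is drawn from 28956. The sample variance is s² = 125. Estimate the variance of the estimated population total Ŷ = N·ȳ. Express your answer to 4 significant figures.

Var(Ŷ) = N²·Var(ȳ) = N²·(1 − n/N)·s²/n.
f = 551/28956 = 0.01902887; Var(ȳ) = 0.98097113·125/551 = 0.22254336.
Var(Ŷ) = 28956² · 0.22254336 = 1.8659147 × 10^8.

1.866 × 10^8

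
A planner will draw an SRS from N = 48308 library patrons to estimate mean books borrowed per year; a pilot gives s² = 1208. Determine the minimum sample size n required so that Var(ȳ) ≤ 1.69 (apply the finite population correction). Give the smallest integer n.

705

Without fpc, n₀ = s²/D = 1208/1.69 = 714.7929.
With fpc, (1 − n/N)·s²/n ≤ D requires n ≥ n₀/(1 + n₀/N) = 714.7929/(1 + 714.7929/48308) = 704.3706.
Rounding up, n = 705.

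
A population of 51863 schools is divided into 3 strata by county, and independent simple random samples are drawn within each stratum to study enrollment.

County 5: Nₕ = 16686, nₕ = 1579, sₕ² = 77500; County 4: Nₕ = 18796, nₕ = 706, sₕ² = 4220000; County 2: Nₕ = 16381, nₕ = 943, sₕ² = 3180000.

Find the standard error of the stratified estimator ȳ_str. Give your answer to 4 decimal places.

32.8216

Var(ȳ_str) = Σₕ Wₕ²(1 − fₕ)sₕ²/nₕ with Wₕ = Nₕ/N, N = 51863.
County 5: Wₕ = 0.32173226; term = 0.32173226²·(1 − 0.09463023)·77500/1579 = 4.5997558.
County 4: Wₕ = 0.36241637; term = 0.36241637²·(1 − 0.03756118)·4220000/706 = 755.60789.
County 2: Wₕ = 0.31585138; term = 0.31585138²·(1 − 0.05756669)·3180000/943 = 317.05281.
Sum = 1077.2605.
SE = √(1077.2605) = 32.8216.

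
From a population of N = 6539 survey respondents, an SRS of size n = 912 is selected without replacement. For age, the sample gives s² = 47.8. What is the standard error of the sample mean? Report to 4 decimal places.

0.2124

Under SRS without replacement, Var(ȳ) = (1 − f)·s²/n with f = n/N = 912/6539 = 0.13947087.
Var(ȳ) = (1 − 0.13947087)·47.8/912 = 0.86052913·0.052412281 = 0.045102294.
SE(ȳ) = √(0.045102294) = 0.2124.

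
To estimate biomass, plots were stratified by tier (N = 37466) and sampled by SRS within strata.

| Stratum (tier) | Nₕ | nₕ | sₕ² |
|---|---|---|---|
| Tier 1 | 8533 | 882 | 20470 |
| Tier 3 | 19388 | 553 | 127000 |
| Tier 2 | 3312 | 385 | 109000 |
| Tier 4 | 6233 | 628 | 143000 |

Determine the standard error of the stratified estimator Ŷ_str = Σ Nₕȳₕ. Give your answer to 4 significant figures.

Var(Ŷ_str) = Σₕ Nₕ²(1 − fₕ)sₕ²/nₕ.
Tier 1: 8533²·(1 − 882/8533)·20470/882 = 1.5151974 × 10^9.
Tier 3: 19388²·(1 − 553/19388)·127000/553 = 8.3864319 × 10^10.
Tier 2: 3312²·(1 − 385/3312)·109000/385 = 2.7445985 × 10^9.
Tier 4: 6233²·(1 − 628/6233)·143000/628 = 7.955164 × 10^9.
Sum = 9.6079279 × 10^10.
SE = √(9.6079279 × 10^10) = 310000.

310000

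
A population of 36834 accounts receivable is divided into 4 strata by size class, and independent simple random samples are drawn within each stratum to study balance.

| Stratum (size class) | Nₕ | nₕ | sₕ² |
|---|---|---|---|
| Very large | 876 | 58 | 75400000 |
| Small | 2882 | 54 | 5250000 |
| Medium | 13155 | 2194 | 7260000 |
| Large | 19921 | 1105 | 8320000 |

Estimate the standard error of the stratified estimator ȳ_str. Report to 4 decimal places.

60.8481

Var(ȳ_str) = Σₕ Wₕ²(1 − fₕ)sₕ²/nₕ with Wₕ = Nₕ/N, N = 36834.
Very large: Wₕ = 0.02378237; term = 0.02378237²·(1 − 0.06621005)·75400000/58 = 686.59873.
Small: Wₕ = 0.07824293; term = 0.07824293²·(1 − 0.01873699)·5250000/54 = 584.03807.
Medium: Wₕ = 0.35714286; term = 0.35714286²·(1 − 0.16678069)·7260000/2194 = 351.67643.
Large: Wₕ = 0.54083184; term = 0.54083184²·(1 − 0.05546910)·8320000/1105 = 2080.1839.
Sum = 3702.4971.
SE = √(3702.4971) = 60.8481.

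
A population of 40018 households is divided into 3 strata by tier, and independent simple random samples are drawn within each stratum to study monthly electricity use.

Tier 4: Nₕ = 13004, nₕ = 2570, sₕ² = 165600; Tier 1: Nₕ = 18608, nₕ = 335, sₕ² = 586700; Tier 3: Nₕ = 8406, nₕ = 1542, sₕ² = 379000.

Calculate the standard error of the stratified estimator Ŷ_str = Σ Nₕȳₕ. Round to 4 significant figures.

786400

Var(Ŷ_str) = Σₕ Nₕ²(1 − fₕ)sₕ²/nₕ.
Tier 4: 13004²·(1 − 2570/13004)·165600/2570 = 8.7428898 × 10^9.
Tier 1: 18608²·(1 − 335/18608)·586700/335 = 5.9549872 × 10^11.
Tier 3: 8406²·(1 − 1542/8406)·379000/1542 = 1.4181478 × 10^10.
Sum = 6.1842309 × 10^11.
SE = √(6.1842309 × 10^11) = 786400.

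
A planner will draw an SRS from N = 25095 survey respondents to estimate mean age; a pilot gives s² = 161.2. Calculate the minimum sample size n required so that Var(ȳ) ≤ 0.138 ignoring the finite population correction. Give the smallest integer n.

1169

Without fpc, n₀ = s²/D = 161.2/0.138 = 1168.1159.
Rounding up, n = 1169.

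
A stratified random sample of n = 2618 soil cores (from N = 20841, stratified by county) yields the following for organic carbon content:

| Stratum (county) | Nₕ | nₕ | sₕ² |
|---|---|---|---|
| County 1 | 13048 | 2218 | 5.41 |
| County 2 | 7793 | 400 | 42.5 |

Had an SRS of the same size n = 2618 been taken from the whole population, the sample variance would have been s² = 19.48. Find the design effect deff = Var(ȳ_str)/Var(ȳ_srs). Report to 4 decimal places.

2.2882

Var(ȳ_str) = Σ Wₕ²(1−fₕ)sₕ²/nₕ with Wₕ = Nₕ/20841:
  County 1: (13048/20841)²·(1−2218/13048)·5.41/2218 = 7.9354402 × 10^-4
  County 2: (7793/20841)²·(1−400/7793)·42.5/400 = 0.014093447
  → Var(ȳ_str) = 0.014886991.
Var(ȳ_srs) = (1 − 2618/20841)·19.48/2618 = 0.0065060985.
deff = 0.014886991 / 0.0065060985 = 2.2882.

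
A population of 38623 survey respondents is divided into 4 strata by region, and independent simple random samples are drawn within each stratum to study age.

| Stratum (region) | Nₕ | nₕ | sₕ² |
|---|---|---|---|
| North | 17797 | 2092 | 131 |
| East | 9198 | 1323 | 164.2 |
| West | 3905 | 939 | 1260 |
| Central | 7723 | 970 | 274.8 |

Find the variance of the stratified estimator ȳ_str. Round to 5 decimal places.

Var(ȳ_str) = Σₕ Wₕ²(1 − fₕ)sₕ²/nₕ with Wₕ = Nₕ/N, N = 38623.
North: Wₕ = 0.46078761; term = 0.46078761²·(1 − 0.11754790)·131/2092 = 0.011732818.
East: Wₕ = 0.23814825; term = 0.23814825²·(1 − 0.14383562)·164.2/1323 = 0.0060265015.
West: Wₕ = 0.10110556; term = 0.10110556²·(1 − 0.24046095)·1260/939 = 0.010418498.
Central: Wₕ = 0.19995857; term = 0.19995857²·(1 − 0.12559886)·274.8/970 = 0.0099045733.
Sum = 0.038082391.

0.03808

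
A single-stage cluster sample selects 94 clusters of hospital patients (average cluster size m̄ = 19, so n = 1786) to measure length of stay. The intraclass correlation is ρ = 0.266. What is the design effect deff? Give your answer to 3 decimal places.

5.788

deff = 1 + (19 − 1)·0.266 = 1 + 4.788 = 5.788.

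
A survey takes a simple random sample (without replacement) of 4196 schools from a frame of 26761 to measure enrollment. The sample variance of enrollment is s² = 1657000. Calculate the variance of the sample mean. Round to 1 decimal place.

Under SRS without replacement, Var(ȳ) = (1 − f)·s²/n with f = n/N = 4196/26761 = 0.15679534.
Var(ȳ) = (1 − 0.15679534)·1657000/4196 = 0.84320466·394.8999 = 332.98144.

333.0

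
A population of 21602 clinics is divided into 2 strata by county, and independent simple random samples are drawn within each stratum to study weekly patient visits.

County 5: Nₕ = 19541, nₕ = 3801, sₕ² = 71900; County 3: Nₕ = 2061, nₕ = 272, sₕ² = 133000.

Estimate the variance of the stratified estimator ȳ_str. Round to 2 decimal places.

16.33

Var(ȳ_str) = Σₕ Wₕ²(1 − fₕ)sₕ²/nₕ with Wₕ = Nₕ/N, N = 21602.
County 5: Wₕ = 0.90459217; term = 0.90459217²·(1 − 0.19451410)·71900/3801 = 12.467937.
County 3: Wₕ = 0.09540783; term = 0.09540783²·(1 − 0.13197477)·133000/272 = 3.8635198.
Sum = 16.331457.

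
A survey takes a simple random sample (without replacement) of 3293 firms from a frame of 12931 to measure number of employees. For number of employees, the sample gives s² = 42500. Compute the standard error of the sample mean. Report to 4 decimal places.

Under SRS without replacement, Var(ȳ) = (1 − f)·s²/n with f = n/N = 3293/12931 = 0.25465935.
Var(ȳ) = (1 − 0.25465935)·42500/3293 = 0.74534065·12.906165 = 9.6194892.
SE(ȳ) = √(9.6194892) = 3.1015.

3.1015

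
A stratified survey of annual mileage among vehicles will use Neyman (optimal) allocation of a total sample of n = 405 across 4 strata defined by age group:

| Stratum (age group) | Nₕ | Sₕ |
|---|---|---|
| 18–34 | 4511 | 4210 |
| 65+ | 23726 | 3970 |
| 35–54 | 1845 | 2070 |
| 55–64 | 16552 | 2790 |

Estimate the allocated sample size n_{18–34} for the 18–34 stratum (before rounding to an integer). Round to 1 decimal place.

47.1

Neyman allocation: nₕ = n·NₕSₕ / Σⱼ NⱼSⱼ.
Σ NⱼSⱼ = 4511·4210 + 23726·3970 + 1845·2070 + 16552·2790 = 1.6318276 × 10^8.
n_{18–34} = 405·4511·4210 / (1.6318276 × 10^8) = 47.1.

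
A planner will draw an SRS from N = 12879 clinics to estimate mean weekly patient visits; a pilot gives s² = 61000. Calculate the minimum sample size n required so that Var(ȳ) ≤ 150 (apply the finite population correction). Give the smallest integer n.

Without fpc, n₀ = s²/D = 61000/150 = 406.6667.
With fpc, (1 − n/N)·s²/n ≤ D requires n ≥ n₀/(1 + n₀/N) = 406.6667/(1 + 406.6667/12879) = 394.2189.
Rounding up, n = 395.

395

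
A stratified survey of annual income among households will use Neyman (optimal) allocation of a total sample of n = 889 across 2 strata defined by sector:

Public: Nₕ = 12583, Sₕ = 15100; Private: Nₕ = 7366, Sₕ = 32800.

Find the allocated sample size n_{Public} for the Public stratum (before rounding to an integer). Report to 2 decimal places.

Neyman allocation: nₕ = n·NₕSₕ / Σⱼ NⱼSⱼ.
Σ NⱼSⱼ = 12583·15100 + 7366·32800 = 4.316081 × 10^8.
n_{Public} = 889·12583·15100 / (4.316081 × 10^8) = 391.36.

391.36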